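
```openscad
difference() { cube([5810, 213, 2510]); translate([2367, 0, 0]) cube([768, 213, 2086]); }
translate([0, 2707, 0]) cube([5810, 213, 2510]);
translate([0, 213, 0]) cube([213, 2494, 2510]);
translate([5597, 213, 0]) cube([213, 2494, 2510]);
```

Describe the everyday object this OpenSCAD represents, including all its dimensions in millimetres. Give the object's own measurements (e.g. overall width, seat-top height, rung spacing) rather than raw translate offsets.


A single room: four walls, each 2510 mm tall and 213 mm thick, enclosing an outside footprint 5810×2920 mm (x × y), no floor or roof. The front and back walls (−y and +y sides) run the full x-width; the side walls fit between their inner faces. A door opening 768 mm wide and 2086 mm tall is cut through the front wall from the floor up, its −x edge 2367 mm from the wall's −x end.


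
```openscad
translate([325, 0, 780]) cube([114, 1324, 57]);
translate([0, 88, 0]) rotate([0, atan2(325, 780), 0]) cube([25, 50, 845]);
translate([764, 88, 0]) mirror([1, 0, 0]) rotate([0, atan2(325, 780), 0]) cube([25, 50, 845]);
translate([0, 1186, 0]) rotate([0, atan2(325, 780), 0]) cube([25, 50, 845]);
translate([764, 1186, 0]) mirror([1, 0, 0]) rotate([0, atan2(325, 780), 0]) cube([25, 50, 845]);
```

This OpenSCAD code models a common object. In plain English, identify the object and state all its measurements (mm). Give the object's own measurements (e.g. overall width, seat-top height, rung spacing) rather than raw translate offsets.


A sawhorse. A 114×1324×57 mm beam (x, y, z) sits on two A-frame leg pairs. Each pair is two raked legs of 25×50 mm section (50 mm along y) splaying symmetrically in x. Each leg rises 780 mm vertically over 325 mm of horizontal reach and is 845 mm long along its own axis. Every leg's outer bottom edge rests on the floor and its outer top edge meets a bottom edge of the beam — the left legs (tilting toward +x) meet the beam's −x bottom edge, the right legs (their mirror images, tilting toward −x) meet its +x bottom edge — so the leg tops tuck under the beam, the beam's underside is 780 mm above the floor, and the feet are 764 mm apart outside-to-outside with the beam centred between them. The two leg pairs are set in 88 mm from either end of the beam.


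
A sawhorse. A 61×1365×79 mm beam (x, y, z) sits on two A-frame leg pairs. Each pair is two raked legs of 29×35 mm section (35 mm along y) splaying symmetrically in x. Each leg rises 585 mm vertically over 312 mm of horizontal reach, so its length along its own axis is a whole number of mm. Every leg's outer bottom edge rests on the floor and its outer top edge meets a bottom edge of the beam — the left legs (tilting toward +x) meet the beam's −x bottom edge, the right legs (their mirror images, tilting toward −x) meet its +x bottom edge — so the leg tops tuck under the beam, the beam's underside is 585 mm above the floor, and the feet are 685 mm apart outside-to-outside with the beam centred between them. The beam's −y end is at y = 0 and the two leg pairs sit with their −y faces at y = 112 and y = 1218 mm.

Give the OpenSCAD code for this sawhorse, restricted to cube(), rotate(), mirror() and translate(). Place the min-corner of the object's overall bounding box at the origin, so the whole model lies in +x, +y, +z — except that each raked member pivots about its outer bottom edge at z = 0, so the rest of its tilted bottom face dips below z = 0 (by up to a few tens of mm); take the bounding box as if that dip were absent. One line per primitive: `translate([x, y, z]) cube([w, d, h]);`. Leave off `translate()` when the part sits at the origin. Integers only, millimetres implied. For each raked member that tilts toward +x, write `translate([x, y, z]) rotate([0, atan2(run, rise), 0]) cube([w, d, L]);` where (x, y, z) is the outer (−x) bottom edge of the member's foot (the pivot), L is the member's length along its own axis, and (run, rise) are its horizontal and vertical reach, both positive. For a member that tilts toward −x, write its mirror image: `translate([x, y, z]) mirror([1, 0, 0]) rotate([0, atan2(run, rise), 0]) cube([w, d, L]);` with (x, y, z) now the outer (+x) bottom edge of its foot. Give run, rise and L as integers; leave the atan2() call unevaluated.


translate([312, 0, 585]) cube([61, 1365, 79]);
translate([0, 112, 0]) rotate([0, atan2(312, 585), 0]) cube([29, 35, 663]);
translate([685, 112, 0]) mirror([1, 0, 0]) rotate([0, atan2(312, 585), 0]) cube([29, 35, 663]);
translate([0, 1218, 0]) rotate([0, atan2(312, 585), 0]) cube([29, 35, 663]);
translate([685, 1218, 0]) mirror([1, 0, 0]) rotate([0, atan2(312, 585), 0]) cube([29, 35, 663]);


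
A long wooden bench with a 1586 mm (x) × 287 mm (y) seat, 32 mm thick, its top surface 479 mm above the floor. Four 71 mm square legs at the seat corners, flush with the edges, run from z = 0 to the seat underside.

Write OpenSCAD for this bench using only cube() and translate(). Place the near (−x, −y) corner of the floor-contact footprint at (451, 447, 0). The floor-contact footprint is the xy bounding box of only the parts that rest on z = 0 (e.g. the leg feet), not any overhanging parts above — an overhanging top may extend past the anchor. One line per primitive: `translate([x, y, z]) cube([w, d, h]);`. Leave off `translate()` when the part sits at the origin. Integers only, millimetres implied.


// leg_h = 479 − 32 = 447
translate([451, 447, 447]) cube([1586, 287, 32]);
translate([451, 447, 0]) cube([71, 71, 447]);
translate([451, 663, 0]) cube([71, 71, 447]);
translate([1966, 447, 0]) cube([71, 71, 447]);
translate([1966, 663, 0]) cube([71, 71, 447]);


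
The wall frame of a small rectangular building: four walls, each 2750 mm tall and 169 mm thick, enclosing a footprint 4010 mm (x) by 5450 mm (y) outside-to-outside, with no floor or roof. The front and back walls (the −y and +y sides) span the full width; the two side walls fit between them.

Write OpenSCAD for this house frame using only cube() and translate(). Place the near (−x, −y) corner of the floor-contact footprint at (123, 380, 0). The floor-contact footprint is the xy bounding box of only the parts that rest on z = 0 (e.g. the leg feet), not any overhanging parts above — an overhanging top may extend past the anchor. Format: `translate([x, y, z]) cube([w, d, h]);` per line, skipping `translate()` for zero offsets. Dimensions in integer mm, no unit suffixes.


translate([123, 380, 0]) cube([4010, 169, 2750]);
translate([123, 5661, 0]) cube([4010, 169, 2750]);
translate([123, 549, 0]) cube([169, 5112, 2750]);
translate([3964, 549, 0]) cube([169, 5112, 2750]);


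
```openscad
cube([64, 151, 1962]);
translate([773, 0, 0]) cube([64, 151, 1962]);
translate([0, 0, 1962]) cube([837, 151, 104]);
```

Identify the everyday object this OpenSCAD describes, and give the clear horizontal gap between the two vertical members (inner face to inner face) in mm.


A door frame. The clear opening width is 709 mm.

Two 1962 mm tall posts with a header on top — a door frame. The left jamb is 64 mm wide at x = 0; the right jamb starts at x = 773. The clear opening is 773 − 64 = 709 mm.


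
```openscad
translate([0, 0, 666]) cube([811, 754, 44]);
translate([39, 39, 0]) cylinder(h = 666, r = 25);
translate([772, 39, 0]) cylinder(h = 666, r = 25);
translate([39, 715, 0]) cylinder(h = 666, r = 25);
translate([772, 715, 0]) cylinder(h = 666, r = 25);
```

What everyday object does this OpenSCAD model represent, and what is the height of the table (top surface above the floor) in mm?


A table. The table height is 710 mm.

A 811×754×44 slab sits at z = 666 on four Ø50 mm round legs — a table. The top surface is at 666 + 44 = 710 mm.


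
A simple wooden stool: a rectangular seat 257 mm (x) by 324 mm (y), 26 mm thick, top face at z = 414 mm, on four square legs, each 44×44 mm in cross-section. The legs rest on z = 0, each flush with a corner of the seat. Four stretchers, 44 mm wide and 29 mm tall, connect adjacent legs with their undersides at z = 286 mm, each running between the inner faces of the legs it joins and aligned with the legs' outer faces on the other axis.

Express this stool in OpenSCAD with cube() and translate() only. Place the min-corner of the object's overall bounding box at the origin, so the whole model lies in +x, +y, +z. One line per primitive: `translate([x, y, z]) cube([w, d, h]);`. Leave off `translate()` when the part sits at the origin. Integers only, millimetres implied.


translate([0, 0, 388]) cube([257, 324, 26]);
cube([44, 44, 388]);
translate([213, 0, 0]) cube([44, 44, 388]);
translate([0, 280, 0]) cube([44, 44, 388]);
translate([213, 280, 0]) cube([44, 44, 388]);
translate([44, 0, 286]) cube([169, 44, 29]);
translate([44, 280, 286]) cube([169, 44, 29]);
translate([0, 44, 286]) cube([44, 236, 29]);
translate([213, 44, 286]) cube([44, 236, 29]);


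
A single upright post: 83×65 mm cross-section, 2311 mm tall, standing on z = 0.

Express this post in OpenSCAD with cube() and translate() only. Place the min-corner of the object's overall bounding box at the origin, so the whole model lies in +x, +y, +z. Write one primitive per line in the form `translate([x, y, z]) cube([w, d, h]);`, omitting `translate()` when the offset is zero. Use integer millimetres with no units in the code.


cube([83, 65, 2311]);


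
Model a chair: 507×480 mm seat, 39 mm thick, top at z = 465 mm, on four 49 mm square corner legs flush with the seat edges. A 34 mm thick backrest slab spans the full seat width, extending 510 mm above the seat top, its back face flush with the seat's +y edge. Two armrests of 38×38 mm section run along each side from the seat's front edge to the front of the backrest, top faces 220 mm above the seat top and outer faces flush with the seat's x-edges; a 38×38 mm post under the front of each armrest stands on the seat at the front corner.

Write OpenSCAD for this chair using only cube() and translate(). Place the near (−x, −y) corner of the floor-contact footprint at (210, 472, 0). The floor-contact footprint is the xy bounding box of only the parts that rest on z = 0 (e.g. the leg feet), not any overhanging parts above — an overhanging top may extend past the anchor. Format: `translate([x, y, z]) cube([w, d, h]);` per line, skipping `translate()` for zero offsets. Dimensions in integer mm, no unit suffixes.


translate([210, 472, 426]) cube([507, 480, 39]);
translate([210, 472, 0]) cube([49, 49, 426]);
translate([668, 472, 0]) cube([49, 49, 426]);
translate([210, 903, 0]) cube([49, 49, 426]);
translate([668, 903, 0]) cube([49, 49, 426]);
translate([210, 918, 465]) cube([507, 34, 510]);
translate([210, 472, 647]) cube([38, 446, 38]);
translate([679, 472, 647]) cube([38, 446, 38]);
translate([210, 472, 465]) cube([38, 38, 182]);
translate([679, 472, 465]) cube([38, 38, 182]);


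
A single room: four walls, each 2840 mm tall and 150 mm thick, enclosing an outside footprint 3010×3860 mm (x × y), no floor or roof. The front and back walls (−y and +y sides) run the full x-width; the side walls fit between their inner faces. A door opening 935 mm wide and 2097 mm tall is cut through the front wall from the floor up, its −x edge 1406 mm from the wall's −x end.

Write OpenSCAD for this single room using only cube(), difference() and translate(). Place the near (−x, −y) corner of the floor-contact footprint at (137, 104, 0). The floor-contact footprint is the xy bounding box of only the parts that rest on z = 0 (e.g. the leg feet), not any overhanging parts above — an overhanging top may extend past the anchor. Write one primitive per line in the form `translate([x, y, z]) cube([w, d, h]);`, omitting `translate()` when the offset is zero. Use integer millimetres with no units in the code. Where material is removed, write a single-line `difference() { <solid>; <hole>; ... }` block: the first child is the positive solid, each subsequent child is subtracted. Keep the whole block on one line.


difference() { translate([137, 104, 0]) cube([3010, 150, 2840]); translate([1543, 104, 0]) cube([935, 150, 2097]); }
translate([137, 3814, 0]) cube([3010, 150, 2840]);
translate([137, 254, 0]) cube([150, 3560, 2840]);
translate([2997, 254, 0]) cube([150, 3560, 2840]);


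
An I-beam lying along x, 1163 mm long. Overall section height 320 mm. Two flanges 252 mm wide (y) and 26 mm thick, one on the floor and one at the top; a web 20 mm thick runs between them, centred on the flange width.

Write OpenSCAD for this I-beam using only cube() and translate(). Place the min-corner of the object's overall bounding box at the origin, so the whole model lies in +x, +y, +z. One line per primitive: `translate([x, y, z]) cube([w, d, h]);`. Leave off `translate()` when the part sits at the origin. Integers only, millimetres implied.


cube([1163, 252, 26]);
translate([0, 116, 26]) cube([1163, 20, 268]);
translate([0, 0, 294]) cube([1163, 252, 26]);


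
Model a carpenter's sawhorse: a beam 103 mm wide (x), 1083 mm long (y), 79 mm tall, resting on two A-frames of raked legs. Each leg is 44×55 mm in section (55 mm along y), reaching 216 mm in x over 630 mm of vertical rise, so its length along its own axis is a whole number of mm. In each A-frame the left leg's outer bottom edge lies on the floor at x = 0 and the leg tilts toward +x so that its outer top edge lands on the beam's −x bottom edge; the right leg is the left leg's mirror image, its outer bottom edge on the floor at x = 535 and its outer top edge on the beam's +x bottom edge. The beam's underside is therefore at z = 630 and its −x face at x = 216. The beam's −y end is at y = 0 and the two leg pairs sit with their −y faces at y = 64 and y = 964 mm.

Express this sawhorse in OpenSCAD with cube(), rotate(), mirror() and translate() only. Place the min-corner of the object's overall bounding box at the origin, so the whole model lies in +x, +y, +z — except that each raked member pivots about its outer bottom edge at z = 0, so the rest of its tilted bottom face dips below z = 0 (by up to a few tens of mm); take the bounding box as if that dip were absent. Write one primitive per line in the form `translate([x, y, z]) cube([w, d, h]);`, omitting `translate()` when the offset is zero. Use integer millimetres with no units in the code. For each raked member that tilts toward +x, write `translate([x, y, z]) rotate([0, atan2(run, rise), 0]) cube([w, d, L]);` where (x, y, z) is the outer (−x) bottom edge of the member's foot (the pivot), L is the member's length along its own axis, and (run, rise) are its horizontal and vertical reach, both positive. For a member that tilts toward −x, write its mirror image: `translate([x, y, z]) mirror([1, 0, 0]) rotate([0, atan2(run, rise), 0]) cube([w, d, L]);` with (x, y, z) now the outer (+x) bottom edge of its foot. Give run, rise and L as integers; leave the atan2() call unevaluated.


translate([216, 0, 630]) cube([103, 1083, 79]);
translate([0, 64, 0]) rotate([0, atan2(216, 630), 0]) cube([44, 55, 666]);
translate([535, 64, 0]) mirror([1, 0, 0]) rotate([0, atan2(216, 630), 0]) cube([44, 55, 666]);
translate([0, 964, 0]) rotate([0, atan2(216, 630), 0]) cube([44, 55, 666]);
translate([535, 964, 0]) mirror([1, 0, 0]) rotate([0, atan2(216, 630), 0]) cube([44, 55, 666]);


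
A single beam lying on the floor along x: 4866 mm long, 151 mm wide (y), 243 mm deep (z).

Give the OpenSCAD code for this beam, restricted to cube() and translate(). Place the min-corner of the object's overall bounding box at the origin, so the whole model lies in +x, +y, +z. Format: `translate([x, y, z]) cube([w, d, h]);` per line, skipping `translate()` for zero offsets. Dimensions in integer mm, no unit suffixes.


cube([4866, 151, 243]);


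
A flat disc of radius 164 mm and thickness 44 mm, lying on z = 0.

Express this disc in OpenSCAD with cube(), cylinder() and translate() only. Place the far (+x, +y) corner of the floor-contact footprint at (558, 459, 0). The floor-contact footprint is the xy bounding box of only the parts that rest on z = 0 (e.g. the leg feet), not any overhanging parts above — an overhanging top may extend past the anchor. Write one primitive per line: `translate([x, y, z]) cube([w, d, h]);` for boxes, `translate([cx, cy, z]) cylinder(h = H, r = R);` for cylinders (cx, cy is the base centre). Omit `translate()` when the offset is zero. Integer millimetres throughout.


translate([394, 295, 0]) cylinder(h = 44, r = 164);


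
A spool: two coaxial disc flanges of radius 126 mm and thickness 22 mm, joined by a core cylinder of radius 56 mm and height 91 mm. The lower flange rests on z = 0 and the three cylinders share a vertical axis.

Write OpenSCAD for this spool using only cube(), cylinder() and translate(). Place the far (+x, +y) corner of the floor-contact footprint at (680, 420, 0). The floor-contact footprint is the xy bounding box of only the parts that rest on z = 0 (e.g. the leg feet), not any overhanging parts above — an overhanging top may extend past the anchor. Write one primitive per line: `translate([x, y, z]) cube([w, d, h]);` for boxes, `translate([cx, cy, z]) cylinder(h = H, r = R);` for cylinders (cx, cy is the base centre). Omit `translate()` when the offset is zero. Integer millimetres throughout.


translate([554, 294, 0]) cylinder(h = 22, r = 126);
translate([554, 294, 22]) cylinder(h = 91, r = 56);
translate([554, 294, 113]) cylinder(h = 22, r = 126);


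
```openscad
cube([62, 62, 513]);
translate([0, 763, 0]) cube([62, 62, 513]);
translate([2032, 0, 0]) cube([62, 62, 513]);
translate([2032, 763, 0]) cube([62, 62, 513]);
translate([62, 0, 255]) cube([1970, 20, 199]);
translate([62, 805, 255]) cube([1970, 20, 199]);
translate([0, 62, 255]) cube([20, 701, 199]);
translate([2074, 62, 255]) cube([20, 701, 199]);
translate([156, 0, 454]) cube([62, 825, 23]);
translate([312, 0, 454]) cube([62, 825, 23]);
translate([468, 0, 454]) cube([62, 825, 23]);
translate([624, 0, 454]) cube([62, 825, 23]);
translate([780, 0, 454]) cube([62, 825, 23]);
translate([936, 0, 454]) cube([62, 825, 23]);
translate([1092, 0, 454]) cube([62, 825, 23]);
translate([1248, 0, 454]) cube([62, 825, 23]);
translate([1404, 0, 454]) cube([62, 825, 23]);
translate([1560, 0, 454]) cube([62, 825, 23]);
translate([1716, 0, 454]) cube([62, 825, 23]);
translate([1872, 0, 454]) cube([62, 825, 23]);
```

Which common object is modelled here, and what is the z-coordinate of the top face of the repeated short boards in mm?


A bed frame. The slat-top height is 477 mm.

Four posts, four rails, and a row of slats — a bed frame. Slats sit on the rails at z = 255 + 199 = 454; with slat thickness 23, the top is 477 mm.


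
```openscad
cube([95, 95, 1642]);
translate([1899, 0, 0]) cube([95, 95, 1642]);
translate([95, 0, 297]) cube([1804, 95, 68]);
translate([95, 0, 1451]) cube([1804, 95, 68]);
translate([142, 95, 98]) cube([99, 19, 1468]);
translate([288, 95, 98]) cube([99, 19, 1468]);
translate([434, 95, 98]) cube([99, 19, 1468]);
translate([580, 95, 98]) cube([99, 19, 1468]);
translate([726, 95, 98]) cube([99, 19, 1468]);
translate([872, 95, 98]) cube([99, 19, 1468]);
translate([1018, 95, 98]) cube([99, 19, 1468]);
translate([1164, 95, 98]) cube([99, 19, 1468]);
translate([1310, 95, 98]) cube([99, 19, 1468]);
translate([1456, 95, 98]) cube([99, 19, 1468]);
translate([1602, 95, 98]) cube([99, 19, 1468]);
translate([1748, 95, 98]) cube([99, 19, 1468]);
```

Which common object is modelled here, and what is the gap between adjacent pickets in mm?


A fence section. The picket gap is 47 mm.

Two posts, two rails, 12 pickets — a fence section. Span 1804 mm holds 12 pickets of 99 mm with 13 equal gaps: ⌊(1804 − 12·99) / 13⌋ = 47 mm.


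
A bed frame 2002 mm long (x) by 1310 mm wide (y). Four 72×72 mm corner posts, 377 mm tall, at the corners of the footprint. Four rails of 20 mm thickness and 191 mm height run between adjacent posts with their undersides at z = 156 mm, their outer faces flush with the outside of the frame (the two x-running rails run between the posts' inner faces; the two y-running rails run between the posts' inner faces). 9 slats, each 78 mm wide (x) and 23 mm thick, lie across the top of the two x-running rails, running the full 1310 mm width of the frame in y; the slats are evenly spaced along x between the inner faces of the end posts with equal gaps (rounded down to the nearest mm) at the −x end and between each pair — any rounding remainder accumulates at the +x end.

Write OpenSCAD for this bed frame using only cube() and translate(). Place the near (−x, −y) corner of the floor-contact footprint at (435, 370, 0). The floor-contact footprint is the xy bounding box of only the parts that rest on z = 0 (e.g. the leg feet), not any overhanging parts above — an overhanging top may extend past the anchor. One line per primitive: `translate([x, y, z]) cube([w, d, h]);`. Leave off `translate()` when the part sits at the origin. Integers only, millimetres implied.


translate([435, 370, 0]) cube([72, 72, 377]);
translate([435, 1608, 0]) cube([72, 72, 377]);
translate([2365, 370, 0]) cube([72, 72, 377]);
translate([2365, 1608, 0]) cube([72, 72, 377]);
translate([507, 370, 156]) cube([1858, 20, 191]);
translate([507, 1660, 156]) cube([1858, 20, 191]);
translate([435, 442, 156]) cube([20, 1166, 191]);
translate([2417, 442, 156]) cube([20, 1166, 191]);
translate([622, 370, 347]) cube([78, 1310, 23]);
translate([815, 370, 347]) cube([78, 1310, 23]);
translate([1008, 370, 347]) cube([78, 1310, 23]);
translate([1201, 370, 347]) cube([78, 1310, 23]);
translate([1394, 370, 347]) cube([78, 1310, 23]);
translate([1587, 370, 347]) cube([78, 1310, 23]);
translate([1780, 370, 347]) cube([78, 1310, 23]);
translate([1973, 370, 347]) cube([78, 1310, 23]);
translate([2166, 370, 347]) cube([78, 1310, 23]);


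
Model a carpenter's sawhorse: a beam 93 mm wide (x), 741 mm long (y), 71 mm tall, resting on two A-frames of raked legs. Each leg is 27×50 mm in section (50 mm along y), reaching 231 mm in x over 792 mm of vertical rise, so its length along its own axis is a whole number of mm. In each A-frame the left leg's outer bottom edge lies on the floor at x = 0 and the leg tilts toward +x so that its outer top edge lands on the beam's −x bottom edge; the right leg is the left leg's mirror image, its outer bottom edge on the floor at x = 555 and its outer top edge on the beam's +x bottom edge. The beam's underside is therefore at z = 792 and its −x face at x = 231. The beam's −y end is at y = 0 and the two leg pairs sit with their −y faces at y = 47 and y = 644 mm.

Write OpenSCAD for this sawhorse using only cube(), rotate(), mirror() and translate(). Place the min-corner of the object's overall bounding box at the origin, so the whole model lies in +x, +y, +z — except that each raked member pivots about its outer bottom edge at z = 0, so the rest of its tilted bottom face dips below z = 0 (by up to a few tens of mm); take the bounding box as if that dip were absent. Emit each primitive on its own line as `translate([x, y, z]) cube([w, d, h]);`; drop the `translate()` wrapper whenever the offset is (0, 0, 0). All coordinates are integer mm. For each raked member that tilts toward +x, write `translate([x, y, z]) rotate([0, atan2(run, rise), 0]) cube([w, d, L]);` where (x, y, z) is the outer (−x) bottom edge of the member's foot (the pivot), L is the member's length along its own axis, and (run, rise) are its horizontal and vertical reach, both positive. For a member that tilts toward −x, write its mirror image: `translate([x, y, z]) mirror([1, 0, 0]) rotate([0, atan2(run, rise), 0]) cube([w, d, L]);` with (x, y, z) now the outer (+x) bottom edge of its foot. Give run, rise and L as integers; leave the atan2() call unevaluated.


translate([231, 0, 792]) cube([93, 741, 71]);
translate([0, 47, 0]) rotate([0, atan2(231, 792), 0]) cube([27, 50, 825]);
translate([555, 47, 0]) mirror([1, 0, 0]) rotate([0, atan2(231, 792), 0]) cube([27, 50, 825]);
translate([0, 644, 0]) rotate([0, atan2(231, 792), 0]) cube([27, 50, 825]);
translate([555, 644, 0]) mirror([1, 0, 0]) rotate([0, atan2(231, 792), 0]) cube([27, 50, 825]);


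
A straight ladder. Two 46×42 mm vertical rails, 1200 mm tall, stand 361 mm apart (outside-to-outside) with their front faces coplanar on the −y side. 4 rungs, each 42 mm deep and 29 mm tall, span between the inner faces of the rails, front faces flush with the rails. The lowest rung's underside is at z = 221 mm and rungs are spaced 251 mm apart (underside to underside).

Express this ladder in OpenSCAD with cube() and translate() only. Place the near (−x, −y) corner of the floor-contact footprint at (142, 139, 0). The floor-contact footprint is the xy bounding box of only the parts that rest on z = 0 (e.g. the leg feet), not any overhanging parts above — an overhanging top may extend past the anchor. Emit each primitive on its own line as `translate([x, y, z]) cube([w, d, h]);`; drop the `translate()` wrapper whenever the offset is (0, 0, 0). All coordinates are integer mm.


translate([142, 139, 0]) cube([46, 42, 1200]);
translate([457, 139, 0]) cube([46, 42, 1200]);
translate([188, 139, 221]) cube([269, 42, 29]);
translate([188, 139, 472]) cube([269, 42, 29]);
translate([188, 139, 723]) cube([269, 42, 29]);
translate([188, 139, 974]) cube([269, 42, 29]);


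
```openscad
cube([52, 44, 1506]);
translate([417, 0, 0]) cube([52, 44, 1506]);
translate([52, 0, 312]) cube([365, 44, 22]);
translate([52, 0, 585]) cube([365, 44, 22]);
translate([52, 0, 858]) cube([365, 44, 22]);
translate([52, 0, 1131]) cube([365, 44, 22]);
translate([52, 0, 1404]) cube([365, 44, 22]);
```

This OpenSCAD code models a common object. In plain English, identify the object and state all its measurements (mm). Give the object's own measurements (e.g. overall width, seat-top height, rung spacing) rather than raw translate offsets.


A straight ladder. Two 52×44 mm vertical rails, 1506 mm tall, stand 469 mm apart (outside-to-outside) with their front faces coplanar on the −y side. 5 rungs, each 44 mm deep and 22 mm tall, span between the inner faces of the rails, front faces flush with the rails. The lowest rung's underside is at z = 312 mm and rungs are spaced 273 mm apart (underside to underside).


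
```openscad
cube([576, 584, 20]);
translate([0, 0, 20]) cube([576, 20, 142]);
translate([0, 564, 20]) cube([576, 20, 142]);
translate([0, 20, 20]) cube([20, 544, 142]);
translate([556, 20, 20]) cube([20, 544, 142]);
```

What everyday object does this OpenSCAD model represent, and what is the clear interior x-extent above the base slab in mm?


An open box. The internal width is 536 mm.

A 576×584 base slab with four walls standing on it — an open box. The base is 576 mm wide and the walls are 20 mm thick, so the internal width is 576 − 2 × 20 = 536 mm.


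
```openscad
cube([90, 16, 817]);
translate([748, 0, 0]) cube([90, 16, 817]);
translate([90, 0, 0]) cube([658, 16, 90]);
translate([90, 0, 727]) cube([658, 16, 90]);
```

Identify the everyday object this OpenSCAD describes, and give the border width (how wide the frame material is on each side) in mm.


A picture frame. The border width is 90 mm.

Four thin pieces enclosing a rectangular opening — a picture frame. The two full-height stiles are 817 mm tall; the top rail sits at z = 727 and is 90 mm tall, so the border above the opening is 817 − 727 = 90 mm, matching the stile x-width.


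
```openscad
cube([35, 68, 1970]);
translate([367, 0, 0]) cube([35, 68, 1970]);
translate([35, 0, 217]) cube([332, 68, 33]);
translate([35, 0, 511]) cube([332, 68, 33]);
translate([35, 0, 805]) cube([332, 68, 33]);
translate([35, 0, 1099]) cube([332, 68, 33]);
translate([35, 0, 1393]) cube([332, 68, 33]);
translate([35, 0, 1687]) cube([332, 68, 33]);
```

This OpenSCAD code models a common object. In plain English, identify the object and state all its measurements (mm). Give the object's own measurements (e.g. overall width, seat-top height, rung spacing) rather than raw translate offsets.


A straight ladder. Two 35×68 mm vertical rails, 1970 mm tall, stand 402 mm apart (outside-to-outside) with their front faces coplanar on the −y side. 6 rungs, each 68 mm deep and 33 mm tall, span between the inner faces of the rails, front faces flush with the rails. The lowest rung's underside is at z = 217 mm and rungs are spaced 294 mm apart (underside to underside).


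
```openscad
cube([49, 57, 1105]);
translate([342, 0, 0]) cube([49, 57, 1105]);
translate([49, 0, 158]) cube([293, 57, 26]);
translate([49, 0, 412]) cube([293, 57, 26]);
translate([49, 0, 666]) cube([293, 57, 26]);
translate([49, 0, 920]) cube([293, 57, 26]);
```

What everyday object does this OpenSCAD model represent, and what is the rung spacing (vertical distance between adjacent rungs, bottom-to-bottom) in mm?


A ladder. The rung spacing is 254 mm.

Two tall 49×57 posts with 4 short bars between them — a ladder. Adjacent rungs sit at z = 158 and z = 412, so the spacing is 412 − 158 = 254 mm.


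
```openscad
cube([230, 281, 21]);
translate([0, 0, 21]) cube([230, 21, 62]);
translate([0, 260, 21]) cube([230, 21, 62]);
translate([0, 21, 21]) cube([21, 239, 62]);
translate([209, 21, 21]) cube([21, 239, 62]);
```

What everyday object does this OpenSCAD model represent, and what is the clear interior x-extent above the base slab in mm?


An open box. The internal width is 188 mm.

A 230×281 base slab with four walls standing on it — an open box. The base is 230 mm wide and the walls are 21 mm thick, so the internal width is 230 − 2 × 21 = 188 mm.


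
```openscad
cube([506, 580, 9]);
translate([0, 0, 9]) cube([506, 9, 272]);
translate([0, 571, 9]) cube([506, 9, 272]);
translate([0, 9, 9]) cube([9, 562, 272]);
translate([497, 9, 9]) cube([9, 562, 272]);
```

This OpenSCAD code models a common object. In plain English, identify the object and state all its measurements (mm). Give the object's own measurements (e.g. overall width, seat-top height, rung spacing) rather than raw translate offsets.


An open-topped rectangular box: outside dimensions 506×580×281 mm, with a uniform wall and base thickness of 9 mm. The base is a full 506×580 slab on the floor; four walls sit on top of the base. The front and back walls (the −y and +y sides) span the full width; the two side walls fit between them.


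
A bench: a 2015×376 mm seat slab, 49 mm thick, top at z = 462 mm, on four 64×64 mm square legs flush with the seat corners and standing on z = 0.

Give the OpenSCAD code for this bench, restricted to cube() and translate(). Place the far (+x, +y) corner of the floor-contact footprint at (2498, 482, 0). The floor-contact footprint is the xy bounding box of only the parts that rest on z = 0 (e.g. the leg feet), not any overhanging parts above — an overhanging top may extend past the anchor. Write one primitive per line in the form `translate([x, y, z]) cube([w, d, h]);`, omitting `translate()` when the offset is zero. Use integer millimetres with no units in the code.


translate([483, 106, 413]) cube([2015, 376, 49]);
translate([483, 106, 0]) cube([64, 64, 413]);
translate([483, 418, 0]) cube([64, 64, 413]);
translate([2434, 106, 0]) cube([64, 64, 413]);
translate([2434, 418, 0]) cube([64, 64, 413]);


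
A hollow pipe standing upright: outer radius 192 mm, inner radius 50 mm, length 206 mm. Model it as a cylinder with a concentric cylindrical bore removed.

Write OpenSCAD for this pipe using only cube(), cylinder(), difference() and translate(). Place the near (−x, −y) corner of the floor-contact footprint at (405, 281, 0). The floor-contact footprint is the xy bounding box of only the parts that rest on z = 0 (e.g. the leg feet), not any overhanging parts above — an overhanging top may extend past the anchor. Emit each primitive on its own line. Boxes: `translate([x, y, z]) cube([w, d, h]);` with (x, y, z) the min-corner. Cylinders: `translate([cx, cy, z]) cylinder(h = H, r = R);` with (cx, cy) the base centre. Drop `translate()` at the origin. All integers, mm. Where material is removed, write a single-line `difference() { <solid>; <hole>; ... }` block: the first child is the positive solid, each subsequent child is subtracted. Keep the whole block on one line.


difference() { translate([597, 473, 0]) cylinder(h = 206, r = 192); translate([597, 473, 0]) cylinder(h = 206, r = 50); }


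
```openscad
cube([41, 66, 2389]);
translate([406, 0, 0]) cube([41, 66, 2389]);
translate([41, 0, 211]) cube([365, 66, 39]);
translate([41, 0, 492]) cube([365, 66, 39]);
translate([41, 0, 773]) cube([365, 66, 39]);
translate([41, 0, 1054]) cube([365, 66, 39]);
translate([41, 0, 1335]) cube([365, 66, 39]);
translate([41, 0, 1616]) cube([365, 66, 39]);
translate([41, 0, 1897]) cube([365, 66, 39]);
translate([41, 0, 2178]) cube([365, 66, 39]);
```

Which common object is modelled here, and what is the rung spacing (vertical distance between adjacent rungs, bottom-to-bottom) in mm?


A ladder. The rung spacing is 281 mm.

Two tall 41×66 posts with 8 short bars between them — a ladder. Adjacent rungs sit at z = 211 and z = 492, so the spacing is 492 − 211 = 281 mm.


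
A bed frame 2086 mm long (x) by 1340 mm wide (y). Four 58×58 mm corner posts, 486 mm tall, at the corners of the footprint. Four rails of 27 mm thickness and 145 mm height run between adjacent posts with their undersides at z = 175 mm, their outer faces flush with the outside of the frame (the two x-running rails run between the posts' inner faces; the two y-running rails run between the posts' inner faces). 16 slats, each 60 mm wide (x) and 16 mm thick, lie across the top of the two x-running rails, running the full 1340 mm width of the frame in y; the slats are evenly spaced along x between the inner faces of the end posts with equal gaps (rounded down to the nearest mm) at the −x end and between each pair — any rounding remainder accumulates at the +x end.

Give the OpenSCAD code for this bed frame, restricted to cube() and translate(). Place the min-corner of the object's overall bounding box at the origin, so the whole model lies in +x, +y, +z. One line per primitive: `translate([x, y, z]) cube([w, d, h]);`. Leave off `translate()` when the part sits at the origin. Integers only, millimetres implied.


// slat z = rail_z + rail_h = 175 + 145 = 320
// slat gap = ⌊(1970 − 16·60) / 17⌋ = 59
cube([58, 58, 486]);
translate([0, 1282, 0]) cube([58, 58, 486]);
translate([2028, 0, 0]) cube([58, 58, 486]);
translate([2028, 1282, 0]) cube([58, 58, 486]);
translate([58, 0, 175]) cube([1970, 27, 145]);
translate([58, 1313, 175]) cube([1970, 27, 145]);
translate([0, 58, 175]) cube([27, 1224, 145]);
translate([2059, 58, 175]) cube([27, 1224, 145]);
translate([117, 0, 320]) cube([60, 1340, 16]);
translate([236, 0, 320]) cube([60, 1340, 16]);
translate([355, 0, 320]) cube([60, 1340, 16]);
translate([474, 0, 320]) cube([60, 1340, 16]);
translate([593, 0, 320]) cube([60, 1340, 16]);
translate([712, 0, 320]) cube([60, 1340, 16]);
translate([831, 0, 320]) cube([60, 1340, 16]);
translate([950, 0, 320]) cube([60, 1340, 16]);
translate([1069, 0, 320]) cube([60, 1340, 16]);
translate([1188, 0, 320]) cube([60, 1340, 16]);
translate([1307, 0, 320]) cube([60, 1340, 16]);
translate([1426, 0, 320]) cube([60, 1340, 16]);
translate([1545, 0, 320]) cube([60, 1340, 16]);
translate([1664, 0, 320]) cube([60, 1340, 16]);
translate([1783, 0, 320]) cube([60, 1340, 16]);
translate([1902, 0, 320]) cube([60, 1340, 16]);


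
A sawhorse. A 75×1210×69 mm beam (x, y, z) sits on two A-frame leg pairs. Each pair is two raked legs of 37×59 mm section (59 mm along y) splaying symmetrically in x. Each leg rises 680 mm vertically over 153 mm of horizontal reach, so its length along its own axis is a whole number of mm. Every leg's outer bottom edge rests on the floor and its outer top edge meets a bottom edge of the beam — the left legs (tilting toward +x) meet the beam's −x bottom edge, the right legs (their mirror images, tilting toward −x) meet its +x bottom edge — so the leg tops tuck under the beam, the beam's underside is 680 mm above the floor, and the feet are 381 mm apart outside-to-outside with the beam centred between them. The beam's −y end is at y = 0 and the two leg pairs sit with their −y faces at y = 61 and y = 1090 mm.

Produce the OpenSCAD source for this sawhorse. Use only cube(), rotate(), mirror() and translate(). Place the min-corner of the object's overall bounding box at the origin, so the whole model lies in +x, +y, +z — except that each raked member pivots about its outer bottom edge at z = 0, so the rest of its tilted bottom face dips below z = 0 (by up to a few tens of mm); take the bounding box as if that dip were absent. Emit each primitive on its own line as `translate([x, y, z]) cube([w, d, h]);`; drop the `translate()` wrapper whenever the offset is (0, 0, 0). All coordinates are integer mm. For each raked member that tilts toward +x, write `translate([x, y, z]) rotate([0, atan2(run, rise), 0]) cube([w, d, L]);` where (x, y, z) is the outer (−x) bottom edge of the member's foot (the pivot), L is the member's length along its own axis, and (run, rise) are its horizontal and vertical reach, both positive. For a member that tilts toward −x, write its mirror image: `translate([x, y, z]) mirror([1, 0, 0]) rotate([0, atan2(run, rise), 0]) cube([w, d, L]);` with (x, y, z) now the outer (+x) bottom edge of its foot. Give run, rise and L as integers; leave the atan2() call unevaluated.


// leg length = √(153² + 680²) = 697
// right-leg outer foot x = 2·153 + 75 = 381
// beam min-corner = (153, 0, 680)
translate([153, 0, 680]) cube([75, 1210, 69]);
translate([0, 61, 0]) rotate([0, atan2(153, 680), 0]) cube([37, 59, 697]);
translate([381, 61, 0]) mirror([1, 0, 0]) rotate([0, atan2(153, 680), 0]) cube([37, 59, 697]);
translate([0, 1090, 0]) rotate([0, atan2(153, 680), 0]) cube([37, 59, 697]);
translate([381, 1090, 0]) mirror([1, 0, 0]) rotate([0, atan2(153, 680), 0]) cube([37, 59, 697]);


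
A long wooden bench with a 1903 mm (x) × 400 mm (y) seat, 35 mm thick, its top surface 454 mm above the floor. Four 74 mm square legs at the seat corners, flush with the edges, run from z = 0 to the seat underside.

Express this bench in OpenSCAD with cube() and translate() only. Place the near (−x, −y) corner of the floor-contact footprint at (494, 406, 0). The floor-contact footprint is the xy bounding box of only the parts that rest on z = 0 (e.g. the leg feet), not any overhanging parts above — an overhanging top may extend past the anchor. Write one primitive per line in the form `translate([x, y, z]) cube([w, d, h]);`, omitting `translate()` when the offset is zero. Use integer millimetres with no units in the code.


translate([494, 406, 419]) cube([1903, 400, 35]);
translate([494, 406, 0]) cube([74, 74, 419]);
translate([494, 732, 0]) cube([74, 74, 419]);
translate([2323, 406, 0]) cube([74, 74, 419]);
translate([2323, 732, 0]) cube([74, 74, 419]);


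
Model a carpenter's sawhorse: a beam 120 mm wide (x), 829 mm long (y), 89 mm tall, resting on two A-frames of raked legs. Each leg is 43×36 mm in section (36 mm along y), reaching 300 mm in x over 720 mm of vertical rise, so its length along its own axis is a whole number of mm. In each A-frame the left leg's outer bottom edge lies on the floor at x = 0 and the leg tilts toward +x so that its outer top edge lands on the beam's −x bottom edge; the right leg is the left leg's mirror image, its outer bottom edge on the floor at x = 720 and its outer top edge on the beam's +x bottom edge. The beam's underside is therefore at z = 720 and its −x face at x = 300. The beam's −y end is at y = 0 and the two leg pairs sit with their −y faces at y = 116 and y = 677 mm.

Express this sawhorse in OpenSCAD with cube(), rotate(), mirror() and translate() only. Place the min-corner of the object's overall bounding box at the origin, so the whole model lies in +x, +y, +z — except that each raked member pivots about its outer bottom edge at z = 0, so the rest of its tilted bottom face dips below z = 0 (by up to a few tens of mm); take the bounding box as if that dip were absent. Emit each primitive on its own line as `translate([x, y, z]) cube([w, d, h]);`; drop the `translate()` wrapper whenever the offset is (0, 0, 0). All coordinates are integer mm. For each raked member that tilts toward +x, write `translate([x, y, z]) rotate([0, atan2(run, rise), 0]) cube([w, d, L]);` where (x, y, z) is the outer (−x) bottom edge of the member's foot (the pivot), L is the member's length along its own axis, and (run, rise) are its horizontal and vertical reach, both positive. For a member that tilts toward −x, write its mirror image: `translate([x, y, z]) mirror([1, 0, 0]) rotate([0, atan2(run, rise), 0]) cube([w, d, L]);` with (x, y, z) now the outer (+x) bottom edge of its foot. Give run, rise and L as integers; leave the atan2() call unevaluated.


translate([300, 0, 720]) cube([120, 829, 89]);
translate([0, 116, 0]) rotate([0, atan2(300, 720), 0]) cube([43, 36, 780]);
translate([720, 116, 0]) mirror([1, 0, 0]) rotate([0, atan2(300, 720), 0]) cube([43, 36, 780]);
translate([0, 677, 0]) rotate([0, atan2(300, 720), 0]) cube([43, 36, 780]);
translate([720, 677, 0]) mirror([1, 0, 0]) rotate([0, atan2(300, 720), 0]) cube([43, 36, 780]);
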